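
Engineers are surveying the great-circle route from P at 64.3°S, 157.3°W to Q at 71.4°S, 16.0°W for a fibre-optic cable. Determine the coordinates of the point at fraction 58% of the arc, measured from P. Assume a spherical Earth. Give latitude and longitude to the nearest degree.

≈ 83°S, 87°W

Convert each endpoint to a unit vector on the sphere (x = cos φ cos λ, y = cos φ sin λ, z = sin φ).
The central angle between the endpoints is δ = arccos(p₁·p₂) ≈ 0.729 rad (41.7°).
Interpolate at f = 0.58 with slerp weights a = sin((1−f)δ)/sin δ ≈ 0.452, b = sin(fδ)/sin δ ≈ 0.616.
p = a·p₁ + b·p₂ ≈ (0.008, -0.130, -0.991); φ = arcsin(p_z) ≈ -82.52°, λ = atan2(p_y, p_x) ≈ -86.54°.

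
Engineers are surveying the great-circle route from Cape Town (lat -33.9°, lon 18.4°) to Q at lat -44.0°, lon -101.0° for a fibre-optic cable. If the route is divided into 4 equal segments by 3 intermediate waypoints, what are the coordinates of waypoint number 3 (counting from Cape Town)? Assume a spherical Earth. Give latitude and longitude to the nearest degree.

Write both endpoints as unit vectors p₁, p₂ with components (cos φ cos λ, cos φ sin λ, sin φ).
The central angle between the endpoints is δ = arccos(p₁·p₂) ≈ 1.476 rad (84.6°).
Interpolate at f = 3/4 with slerp weights a = sin((1−f)δ)/sin δ ≈ 0.362, b = sin(fδ)/sin δ ≈ 0.898.
p = a·p₁ + b·p₂ ≈ (0.162, -0.539, -0.826); φ = arcsin(p_z) ≈ -55.71°, λ = atan2(p_y, p_x) ≈ -73.28°.

≈ lat -56°, lon -73°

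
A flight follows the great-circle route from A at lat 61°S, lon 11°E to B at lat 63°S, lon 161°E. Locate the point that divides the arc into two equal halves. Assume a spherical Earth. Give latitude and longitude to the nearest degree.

Convert each endpoint to a unit vector on the sphere (x = cos φ cos λ, y = cos φ sin λ, z = sin φ).
The central angle between the endpoints is δ = arccos(p₁·p₂) ≈ 0.941 rad (53.9°).
Interpolate at f = 1/2 with slerp weights a = sin((1−f)δ)/sin δ ≈ 0.561, b = sin(fδ)/sin δ ≈ 0.561.
p = a·p₁ + b·p₂ ≈ (0.026, 0.135, -0.991); φ = arcsin(p_z) ≈ -82.11°, λ = atan2(p_y, p_x) ≈ 79.02°.

≈ lat 82°S, lon 79°E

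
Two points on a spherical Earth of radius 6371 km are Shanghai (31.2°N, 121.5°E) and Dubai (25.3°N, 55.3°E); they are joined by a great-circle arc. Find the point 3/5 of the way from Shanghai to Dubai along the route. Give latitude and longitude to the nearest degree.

≈ (32°N, 81°E)

From cos δ = sin φ₁ sin φ₂ + cos φ₁ cos φ₂ cos Δλ, the central angle is δ ≈ 1.008 rad (57.8°).
Interpolate at f = 3/5 with slerp weights a = sin((1−f)δ)/sin δ ≈ 0.464, b = sin(fδ)/sin δ ≈ 0.672.
p = a·p₁ + b·p₂ ≈ (0.139, 0.838, 0.528); φ = arcsin(p_z) ≈ 31.85°, λ = atan2(p_y, p_x) ≈ 80.60°.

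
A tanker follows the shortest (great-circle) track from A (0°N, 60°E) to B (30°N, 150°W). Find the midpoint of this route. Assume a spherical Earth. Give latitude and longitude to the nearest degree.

Convert each endpoint to a unit vector on the sphere (x = cos φ cos λ, y = cos φ sin λ, z = sin φ).
The central angle between the endpoints is δ = arccos(p₁·p₂) ≈ 2.419 rad (138.6°).
Interpolate at f = 1/2 with slerp weights a = sin((1−f)δ)/sin δ ≈ 1.414, b = sin(fδ)/sin δ ≈ 1.414.
p = a·p₁ + b·p₂ ≈ (-0.354, 0.612, 0.707); φ = arcsin(p_z) ≈ 45.00°, λ = atan2(p_y, p_x) ≈ 120.00°.

≈ (45°N, 120°E)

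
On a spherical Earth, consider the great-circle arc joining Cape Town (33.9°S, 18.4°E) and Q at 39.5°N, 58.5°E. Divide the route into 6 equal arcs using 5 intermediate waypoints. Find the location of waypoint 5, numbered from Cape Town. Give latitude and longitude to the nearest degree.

Write both endpoints as unit vectors p₁, p₂ with components (cos φ cos λ, cos φ sin λ, sin φ).
The central angle between the endpoints is δ = arccos(p₁·p₂) ≈ 1.435 rad (82.2°).
Interpolate at f = 5/6 with slerp weights a = sin((1−f)δ)/sin δ ≈ 0.239, b = sin(fδ)/sin δ ≈ 0.939.
p = a·p₁ + b·p₂ ≈ (0.567, 0.681, 0.464); φ = arcsin(p_z) ≈ 27.65°, λ = atan2(p_y, p_x) ≈ 50.20°.

≈ 28°N, 50°E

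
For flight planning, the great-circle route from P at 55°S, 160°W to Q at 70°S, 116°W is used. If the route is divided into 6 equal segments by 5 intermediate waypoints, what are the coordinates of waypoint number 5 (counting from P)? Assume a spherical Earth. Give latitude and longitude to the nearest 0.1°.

≈ 68.6°S, 126.8°W

Write both endpoints as unit vectors p₁, p₂ with components (cos φ cos λ, cos φ sin λ, sin φ).
The central angle between the endpoints is δ = arccos(p₁·p₂) ≈ 0.425 rad (24.4°).
Interpolate at f = 5/6 with slerp weights a = sin((1−f)δ)/sin δ ≈ 0.172, b = sin(fδ)/sin δ ≈ 0.841.
p = a·p₁ + b·p₂ ≈ (-0.219, -0.292, -0.931); φ = arcsin(p_z) ≈ -68.59°, λ = atan2(p_y, p_x) ≈ -126.80°.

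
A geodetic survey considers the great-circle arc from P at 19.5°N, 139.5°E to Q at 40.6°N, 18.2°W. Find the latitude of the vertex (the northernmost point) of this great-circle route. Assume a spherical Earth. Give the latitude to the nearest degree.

The great circle lies in the plane with unit normal n̂ = (p₁ × p₂)/|p₁ × p₂|.
Here n̂_z ≈ -0.303; the vertex latitude is φ_max = arccos|n̂_z| ≈ 72.3°.
Check via Clairaut: cos φ_max = |cos φ₁| · sin C = cos(19.5°)·sin(18.8°) ≈ 0.303, again giving ≈ 72.3°.

≈ 72°N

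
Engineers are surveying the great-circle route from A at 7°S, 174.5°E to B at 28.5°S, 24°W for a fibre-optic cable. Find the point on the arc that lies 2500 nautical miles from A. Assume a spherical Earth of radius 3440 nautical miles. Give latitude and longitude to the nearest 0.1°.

≈ 43.2°S, 162.1°W

Convert each endpoint to a unit vector on the sphere (x = cos φ cos λ, y = cos φ sin λ, z = sin φ).
The central angle between the endpoints is δ = arccos(p₁·p₂) ≈ 2.448 rad (140.3°). The total great-circle distance is δ·R ≈ 2.448 × 3440 ≈ 8422 nmi, so the target fraction is f = 2500/8422 ≈ 0.297.
Interpolate at f ≈ 0.297 with slerp weights a = sin((1−f)δ)/sin δ ≈ 1.547, b = sin(fδ)/sin δ ≈ 1.039.
p = a·p₁ + b·p₂ ≈ (-0.694, -0.224, -0.685); φ = arcsin(p_z) ≈ -43.20°, λ = atan2(p_y, p_x) ≈ -162.07°.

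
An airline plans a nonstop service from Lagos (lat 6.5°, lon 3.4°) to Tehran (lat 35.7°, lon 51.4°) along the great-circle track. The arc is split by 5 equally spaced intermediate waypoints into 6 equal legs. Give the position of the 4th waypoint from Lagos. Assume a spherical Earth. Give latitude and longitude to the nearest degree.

≈ lat 28°, lon 33°

Write both endpoints as unit vectors p₁, p₂ with components (cos φ cos λ, cos φ sin λ, sin φ).
The central angle between the endpoints is δ = arccos(p₁·p₂) ≈ 0.920 rad (52.7°).
Interpolate at f = 4/6 with slerp weights a = sin((1−f)δ)/sin δ ≈ 0.379, b = sin(fδ)/sin δ ≈ 0.723.
p = a·p₁ + b·p₂ ≈ (0.743, 0.482, 0.465); φ = arcsin(p_z) ≈ 27.72°, λ = atan2(p_y, p_x) ≈ 32.95°.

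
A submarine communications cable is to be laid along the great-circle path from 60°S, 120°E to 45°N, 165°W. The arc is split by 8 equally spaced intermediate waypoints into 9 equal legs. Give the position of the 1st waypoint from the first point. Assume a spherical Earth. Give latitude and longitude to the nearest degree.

Convert each endpoint to a unit vector on the sphere (x = cos φ cos λ, y = cos φ sin λ, z = sin φ).
The central angle between the endpoints is δ = arccos(p₁·p₂) ≈ 2.119 rad (121.4°).
Interpolate at f = 1/9 with slerp weights a = sin((1−f)δ)/sin δ ≈ 1.115, b = sin(fδ)/sin δ ≈ 0.273.
p = a·p₁ + b·p₂ ≈ (-0.465, 0.433, -0.772); φ = arcsin(p_z) ≈ -50.55°, λ = atan2(p_y, p_x) ≈ 137.08°.

≈ 51°S, 137°E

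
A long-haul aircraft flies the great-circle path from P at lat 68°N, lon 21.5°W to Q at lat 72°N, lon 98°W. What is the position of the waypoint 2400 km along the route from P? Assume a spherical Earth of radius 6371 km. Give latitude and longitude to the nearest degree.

≈ lat 73°N, lon 89°W

Write both endpoints as unit vectors p₁, p₂ with components (cos φ cos λ, cos φ sin λ, sin φ).
The central angle between the endpoints is δ = arccos(p₁·p₂) ≈ 0.430 rad (24.7°). The total great-circle distance is δ·R ≈ 0.430 × 6371 ≈ 2742 km, so the target fraction is f = 2400/2742 ≈ 0.875.
Interpolate at f ≈ 0.875 with slerp weights a = sin((1−f)δ)/sin δ ≈ 0.128, b = sin(fδ)/sin δ ≈ 0.882.
p = a·p₁ + b·p₂ ≈ (0.007, -0.287, 0.958); φ = arcsin(p_z) ≈ 73.29°, λ = atan2(p_y, p_x) ≈ -88.63°.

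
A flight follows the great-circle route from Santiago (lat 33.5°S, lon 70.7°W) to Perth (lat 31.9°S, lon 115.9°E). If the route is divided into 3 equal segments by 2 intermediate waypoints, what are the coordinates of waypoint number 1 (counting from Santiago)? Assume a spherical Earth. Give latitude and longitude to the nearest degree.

The haversine formula gives a central angle δ ≈ 1.995 rad (114.3°) between the endpoints.
Interpolate at f = 1/3 with slerp weights a = sin((1−f)δ)/sin δ ≈ 1.066, b = sin(fδ)/sin δ ≈ 0.677.
p = a·p₁ + b·p₂ ≈ (0.043, -0.322, -0.946); φ = arcsin(p_z) ≈ -71.07°, λ = atan2(p_y, p_x) ≈ -82.45°.

≈ lat 71°S, lon 82°W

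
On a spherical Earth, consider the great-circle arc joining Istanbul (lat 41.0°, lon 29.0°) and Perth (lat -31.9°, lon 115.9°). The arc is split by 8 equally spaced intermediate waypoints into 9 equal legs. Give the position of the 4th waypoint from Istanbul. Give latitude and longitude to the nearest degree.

≈ lat 11°, lon 71°

Convert each endpoint to a unit vector on the sphere (x = cos φ cos λ, y = cos φ sin λ, z = sin φ).
The central angle between the endpoints is δ = arccos(p₁·p₂) ≈ 1.888 rad (108.2°).
Interpolate at f = 4/9 with slerp weights a = sin((1−f)δ)/sin δ ≈ 0.912, b = sin(fδ)/sin δ ≈ 0.783.
p = a·p₁ + b·p₂ ≈ (0.312, 0.932, 0.185); φ = arcsin(p_z) ≈ 10.65°, λ = atan2(p_y, p_x) ≈ 71.50°.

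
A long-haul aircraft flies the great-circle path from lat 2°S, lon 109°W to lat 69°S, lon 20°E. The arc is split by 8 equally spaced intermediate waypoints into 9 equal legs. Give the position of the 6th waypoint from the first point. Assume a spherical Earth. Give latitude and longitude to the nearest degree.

≈ lat 64°S, lon 72°W

From cos δ = sin φ₁ sin φ₂ + cos φ₁ cos φ₂ cos Δλ, the central angle is δ ≈ 1.765 rad (101.1°).
Interpolate at f = 6/9 with slerp weights a = sin((1−f)δ)/sin δ ≈ 0.566, b = sin(fδ)/sin δ ≈ 0.941.
p = a·p₁ + b·p₂ ≈ (0.133, -0.419, -0.898); φ = arcsin(p_z) ≈ -63.92°, λ = atan2(p_y, p_x) ≈ -72.41°.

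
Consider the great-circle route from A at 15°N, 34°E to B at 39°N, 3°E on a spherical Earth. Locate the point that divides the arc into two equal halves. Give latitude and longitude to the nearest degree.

The haversine formula gives a central angle δ ≈ 0.633 rad (36.3°) between the endpoints.
Interpolate at f = 1/2 with slerp weights a = sin((1−f)δ)/sin δ ≈ 0.526, b = sin(fδ)/sin δ ≈ 0.526.
p = a·p₁ + b·p₂ ≈ (0.830, 0.306, 0.467); φ = arcsin(p_z) ≈ 27.86°, λ = atan2(p_y, p_x) ≈ 20.22°.

≈ 28°N, 20°E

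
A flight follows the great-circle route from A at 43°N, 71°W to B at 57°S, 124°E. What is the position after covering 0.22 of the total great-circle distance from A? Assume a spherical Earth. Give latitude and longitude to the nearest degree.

≈ 10°N, 88°W

From cos δ = sin φ₁ sin φ₂ + cos φ₁ cos φ₂ cos Δλ, the central angle is δ ≈ 2.846 rad (163.1°).
Interpolate at f = 0.22 with slerp weights a = sin((1−f)δ)/sin δ ≈ 2.737, b = sin(fδ)/sin δ ≈ 2.014.
p = a·p₁ + b·p₂ ≈ (0.038, -0.983, 0.178); φ = arcsin(p_z) ≈ 10.23°, λ = atan2(p_y, p_x) ≈ -87.77°.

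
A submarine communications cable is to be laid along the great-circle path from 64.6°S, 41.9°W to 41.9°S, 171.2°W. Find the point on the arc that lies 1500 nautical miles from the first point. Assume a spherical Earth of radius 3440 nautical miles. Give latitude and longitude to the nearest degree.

≈ 74°S, 113°W

Write both endpoints as unit vectors p₁, p₂ with components (cos φ cos λ, cos φ sin λ, sin φ).
The central angle between the endpoints is δ = arccos(p₁·p₂) ≈ 1.158 rad (66.4°). The total great-circle distance is δ·R ≈ 1.158 × 3440 ≈ 3984 nmi, so the target fraction is f = 1500/3984 ≈ 0.377.
Interpolate at f ≈ 0.377 with slerp weights a = sin((1−f)δ)/sin δ ≈ 0.722, b = sin(fδ)/sin δ ≈ 0.461.
p = a·p₁ + b·p₂ ≈ (-0.109, -0.259, -0.960); φ = arcsin(p_z) ≈ -73.67°, λ = atan2(p_y, p_x) ≈ -112.77°.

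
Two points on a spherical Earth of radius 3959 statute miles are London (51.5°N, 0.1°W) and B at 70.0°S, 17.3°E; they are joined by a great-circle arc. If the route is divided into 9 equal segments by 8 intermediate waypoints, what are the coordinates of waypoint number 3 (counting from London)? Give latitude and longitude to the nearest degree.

≈ 11°N, 5°E

The haversine formula gives a central angle δ ≈ 2.132 rad (122.2°) between the endpoints.
Interpolate at f = 3/9 with slerp weights a = sin((1−f)δ)/sin δ ≈ 1.168, b = sin(fδ)/sin δ ≈ 0.771.
p = a·p₁ + b·p₂ ≈ (0.979, 0.077, 0.190); φ = arcsin(p_z) ≈ 10.95°, λ = atan2(p_y, p_x) ≈ 4.50°.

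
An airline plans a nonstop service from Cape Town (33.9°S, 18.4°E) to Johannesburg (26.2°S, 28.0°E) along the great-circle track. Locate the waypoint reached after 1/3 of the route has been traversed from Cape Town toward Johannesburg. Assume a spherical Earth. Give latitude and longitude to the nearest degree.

≈ (31°S, 22°E)

Write both endpoints as unit vectors p₁, p₂ with components (cos φ cos λ, cos φ sin λ, sin φ).
The central angle between the endpoints is δ = arccos(p₁·p₂) ≈ 0.198 rad (11.3°).
Interpolate at f = 1/3 with slerp weights a = sin((1−f)δ)/sin δ ≈ 0.669, b = sin(fδ)/sin δ ≈ 0.335.
p = a·p₁ + b·p₂ ≈ (0.793, 0.317, -0.521); φ = arcsin(p_z) ≈ -31.41°, λ = atan2(p_y, p_x) ≈ 21.77°.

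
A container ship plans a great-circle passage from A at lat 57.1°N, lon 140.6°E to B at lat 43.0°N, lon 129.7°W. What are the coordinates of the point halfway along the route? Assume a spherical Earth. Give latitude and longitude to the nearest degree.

≈ lat 59°N, lon 166°W

Convert each endpoint to a unit vector on the sphere (x = cos φ cos λ, y = cos φ sin λ, z = sin φ).
The central angle between the endpoints is δ = arccos(p₁·p₂) ≈ 0.959 rad (54.9°).
Interpolate at f = 1/2 with slerp weights a = sin((1−f)δ)/sin δ ≈ 0.563, b = sin(fδ)/sin δ ≈ 0.563.
p = a·p₁ + b·p₂ ≈ (-0.500, -0.123, 0.857); φ = arcsin(p_z) ≈ 59.03°, λ = atan2(p_y, p_x) ≈ -166.19°.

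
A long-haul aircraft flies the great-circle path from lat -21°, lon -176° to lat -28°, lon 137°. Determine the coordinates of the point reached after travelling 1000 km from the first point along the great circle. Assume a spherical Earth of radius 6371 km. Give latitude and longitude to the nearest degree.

≈ lat -24°, lon 175°

From cos δ = sin φ₁ sin φ₂ + cos φ₁ cos φ₂ cos Δλ, the central angle is δ ≈ 0.752 rad (43.1°). The total great-circle distance is δ·R ≈ 0.752 × 6371 ≈ 4790 km, so the target fraction is f = 1000/4790 ≈ 0.209.
Interpolate at f ≈ 0.209 with slerp weights a = sin((1−f)δ)/sin δ ≈ 0.821, b = sin(fδ)/sin δ ≈ 0.229.
p = a·p₁ + b·p₂ ≈ (-0.912, 0.084, -0.402); φ = arcsin(p_z) ≈ -23.67°, λ = atan2(p_y, p_x) ≈ 174.71°.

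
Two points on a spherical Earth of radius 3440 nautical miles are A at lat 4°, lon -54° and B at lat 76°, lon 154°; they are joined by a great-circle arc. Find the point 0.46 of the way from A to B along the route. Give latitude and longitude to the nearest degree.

≈ lat 49°, lon -61°

Convert each endpoint to a unit vector on the sphere (x = cos φ cos λ, y = cos φ sin λ, z = sin φ).
The central angle between the endpoints is δ = arccos(p₁·p₂) ≈ 1.717 rad (98.4°).
Interpolate at f = 0.46 with slerp weights a = sin((1−f)δ)/sin δ ≈ 0.808, b = sin(fδ)/sin δ ≈ 0.718.
p = a·p₁ + b·p₂ ≈ (0.318, -0.576, 0.753); φ = arcsin(p_z) ≈ 48.84°, λ = atan2(p_y, p_x) ≈ -61.11°.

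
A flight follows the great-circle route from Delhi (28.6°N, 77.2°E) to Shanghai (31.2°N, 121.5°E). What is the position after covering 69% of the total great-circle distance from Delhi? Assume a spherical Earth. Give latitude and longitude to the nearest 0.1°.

Write both endpoints as unit vectors p₁, p₂ with components (cos φ cos λ, cos φ sin λ, sin φ).
The central angle between the endpoints is δ = arccos(p₁·p₂) ≈ 0.667 rad (38.2°).
Interpolate at f = 0.69 with slerp weights a = sin((1−f)δ)/sin δ ≈ 0.332, b = sin(fδ)/sin δ ≈ 0.718.
p = a·p₁ + b·p₂ ≈ (-0.256, 0.808, 0.531); φ = arcsin(p_z) ≈ 32.06°, λ = atan2(p_y, p_x) ≈ 107.61°.

≈ 32.1°N, 107.6°E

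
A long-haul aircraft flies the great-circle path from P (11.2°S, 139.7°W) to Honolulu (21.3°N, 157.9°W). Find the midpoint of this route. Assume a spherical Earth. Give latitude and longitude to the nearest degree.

The haversine formula gives a central angle δ ≈ 0.647 rad (37.1°) between the endpoints.
Interpolate at f = 1/2 with slerp weights a = sin((1−f)δ)/sin δ ≈ 0.527, b = sin(fδ)/sin δ ≈ 0.527.
p = a·p₁ + b·p₂ ≈ (-0.850, -0.519, 0.089); φ = arcsin(p_z) ≈ 5.11°, λ = atan2(p_y, p_x) ≈ -148.56°.

≈ (5°N, 149°W)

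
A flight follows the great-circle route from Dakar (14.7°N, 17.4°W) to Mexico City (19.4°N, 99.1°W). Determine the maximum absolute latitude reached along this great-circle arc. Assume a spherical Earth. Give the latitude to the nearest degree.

≈ 22°N

The great circle lies in the plane with unit normal n̂ = (p₁ × p₂)/|p₁ × p₂|.
Here n̂_z ≈ -0.925; the vertex latitude is φ_max = arccos|n̂_z| ≈ 22.4°.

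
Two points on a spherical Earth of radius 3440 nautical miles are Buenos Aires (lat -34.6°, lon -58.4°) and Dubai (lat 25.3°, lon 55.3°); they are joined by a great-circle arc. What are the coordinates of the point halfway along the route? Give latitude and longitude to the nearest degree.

The haversine formula gives a central angle δ ≈ 2.143 rad (122.8°) between the endpoints.
Interpolate at f = 1/2 with slerp weights a = sin((1−f)δ)/sin δ ≈ 1.045, b = sin(fδ)/sin δ ≈ 1.045.
p = a·p₁ + b·p₂ ≈ (0.988, 0.044, -0.147); φ = arcsin(p_z) ≈ -8.44°, λ = atan2(p_y, p_x) ≈ 2.55°.

≈ lat -8°, lon 3°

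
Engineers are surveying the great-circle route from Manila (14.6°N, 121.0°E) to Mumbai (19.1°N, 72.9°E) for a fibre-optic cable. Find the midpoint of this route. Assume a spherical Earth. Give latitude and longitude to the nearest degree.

Convert each endpoint to a unit vector on the sphere (x = cos φ cos λ, y = cos φ sin λ, z = sin φ).
The central angle between the endpoints is δ = arccos(p₁·p₂) ≈ 0.805 rad (46.1°).
Interpolate at f = 1/2 with slerp weights a = sin((1−f)δ)/sin δ ≈ 0.543, b = sin(fδ)/sin δ ≈ 0.543.
p = a·p₁ + b·p₂ ≈ (-0.120, 0.942, 0.315); φ = arcsin(p_z) ≈ 18.35°, λ = atan2(p_y, p_x) ≈ 97.25°.

≈ (18°N, 97°E)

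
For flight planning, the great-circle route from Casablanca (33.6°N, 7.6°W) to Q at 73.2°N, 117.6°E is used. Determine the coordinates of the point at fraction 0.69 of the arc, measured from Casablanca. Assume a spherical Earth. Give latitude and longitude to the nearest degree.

The haversine formula gives a central angle δ ≈ 1.169 rad (67.0°) between the endpoints.
Interpolate at f = 0.69 with slerp weights a = sin((1−f)δ)/sin δ ≈ 0.385, b = sin(fδ)/sin δ ≈ 0.784.
p = a·p₁ + b·p₂ ≈ (0.213, 0.158, 0.964); φ = arcsin(p_z) ≈ 74.60°, λ = atan2(p_y, p_x) ≈ 36.66°.

≈ 75°N, 37°E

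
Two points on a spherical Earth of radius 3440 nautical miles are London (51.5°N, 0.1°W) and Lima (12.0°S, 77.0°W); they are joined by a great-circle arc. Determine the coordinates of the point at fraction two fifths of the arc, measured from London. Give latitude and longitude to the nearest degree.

≈ 31°N, 42°W

Convert each endpoint to a unit vector on the sphere (x = cos φ cos λ, y = cos φ sin λ, z = sin φ).
The central angle between the endpoints is δ = arccos(p₁·p₂) ≈ 1.596 rad (91.4°).
Interpolate at f = 2/5 with slerp weights a = sin((1−f)δ)/sin δ ≈ 0.818, b = sin(fδ)/sin δ ≈ 0.596.
p = a·p₁ + b·p₂ ≈ (0.640, -0.569, 0.516); φ = arcsin(p_z) ≈ 31.08°, λ = atan2(p_y, p_x) ≈ -41.62°.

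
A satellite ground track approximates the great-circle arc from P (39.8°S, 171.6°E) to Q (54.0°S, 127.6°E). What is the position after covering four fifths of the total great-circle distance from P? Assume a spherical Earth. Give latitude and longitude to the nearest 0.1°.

Convert each endpoint to a unit vector on the sphere (x = cos φ cos λ, y = cos φ sin λ, z = sin φ).
The central angle between the endpoints is δ = arccos(p₁·p₂) ≈ 0.569 rad (32.6°).
Interpolate at f = 4/5 with slerp weights a = sin((1−f)δ)/sin δ ≈ 0.211, b = sin(fδ)/sin δ ≈ 0.816.
p = a·p₁ + b·p₂ ≈ (-0.453, 0.404, -0.795); φ = arcsin(p_z) ≈ -52.66°, λ = atan2(p_y, p_x) ≈ 138.29°.

≈ (52.7°S, 138.3°E)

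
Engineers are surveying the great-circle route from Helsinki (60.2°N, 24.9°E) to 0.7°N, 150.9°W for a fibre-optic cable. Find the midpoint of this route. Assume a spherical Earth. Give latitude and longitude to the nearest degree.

≈ 60°N, 147°W

Write both endpoints as unit vectors p₁, p₂ with components (cos φ cos λ, cos φ sin λ, sin φ).
The central angle between the endpoints is δ = arccos(p₁·p₂) ≈ 2.077 rad (119.0°).
Interpolate at f = 1/2 with slerp weights a = sin((1−f)δ)/sin δ ≈ 0.985, b = sin(fδ)/sin δ ≈ 0.985.
p = a·p₁ + b·p₂ ≈ (-0.417, -0.273, 0.867); φ = arcsin(p_z) ≈ 60.12°, λ = atan2(p_y, p_x) ≈ -146.77°.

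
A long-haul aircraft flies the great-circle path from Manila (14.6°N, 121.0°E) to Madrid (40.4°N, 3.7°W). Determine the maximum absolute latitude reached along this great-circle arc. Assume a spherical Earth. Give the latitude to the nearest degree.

≈ 51°N

The great circle lies in the plane with unit normal n̂ = (p₁ × p₂)/|p₁ × p₂|.
Here n̂_z ≈ -0.627; the vertex latitude is φ_max = arccos|n̂_z| ≈ 51.2°.
Check via Clairaut: cos φ_max = |cos φ₁| · sin C = cos(14.6°)·sin(40.4°) ≈ 0.627, again giving ≈ 51.2°.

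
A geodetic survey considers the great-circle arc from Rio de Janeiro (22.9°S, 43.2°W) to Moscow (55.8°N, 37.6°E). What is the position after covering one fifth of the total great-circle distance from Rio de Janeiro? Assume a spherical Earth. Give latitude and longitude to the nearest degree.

≈ 5°S, 31°W

Convert each endpoint to a unit vector on the sphere (x = cos φ cos λ, y = cos φ sin λ, z = sin φ).
The central angle between the endpoints is δ = arccos(p₁·p₂) ≈ 1.812 rad (103.8°).
Interpolate at f = 1/5 with slerp weights a = sin((1−f)δ)/sin δ ≈ 1.022, b = sin(fδ)/sin δ ≈ 0.365.
p = a·p₁ + b·p₂ ≈ (0.849, -0.519, -0.096); φ = arcsin(p_z) ≈ -5.50°, λ = atan2(p_y, p_x) ≈ -31.46°.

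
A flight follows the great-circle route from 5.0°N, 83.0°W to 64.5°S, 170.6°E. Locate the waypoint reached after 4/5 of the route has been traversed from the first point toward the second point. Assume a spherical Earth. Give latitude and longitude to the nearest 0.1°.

≈ 61.6°S, 144.1°W

The haversine formula gives a central angle δ ≈ 1.772 rad (101.5°) between the endpoints.
Interpolate at f = 4/5 with slerp weights a = sin((1−f)δ)/sin δ ≈ 0.354, b = sin(fδ)/sin δ ≈ 1.009.
p = a·p₁ + b·p₂ ≈ (-0.385, -0.279, -0.879); φ = arcsin(p_z) ≈ -61.58°, λ = atan2(p_y, p_x) ≈ -144.07°.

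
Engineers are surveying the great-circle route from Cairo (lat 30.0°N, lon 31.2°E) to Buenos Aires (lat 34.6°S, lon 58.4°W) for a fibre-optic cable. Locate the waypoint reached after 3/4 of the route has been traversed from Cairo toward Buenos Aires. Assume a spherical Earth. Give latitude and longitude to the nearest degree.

≈ lat 20°S, lon 33°W

Write both endpoints as unit vectors p₁, p₂ with components (cos φ cos λ, cos φ sin λ, sin φ).
The central angle between the endpoints is δ = arccos(p₁·p₂) ≈ 1.853 rad (106.2°).
Interpolate at f = 3/4 with slerp weights a = sin((1−f)δ)/sin δ ≈ 0.465, b = sin(fδ)/sin δ ≈ 1.024.
p = a·p₁ + b·p₂ ≈ (0.787, -0.509, -0.349); φ = arcsin(p_z) ≈ -20.42°, λ = atan2(p_y, p_x) ≈ -32.93°.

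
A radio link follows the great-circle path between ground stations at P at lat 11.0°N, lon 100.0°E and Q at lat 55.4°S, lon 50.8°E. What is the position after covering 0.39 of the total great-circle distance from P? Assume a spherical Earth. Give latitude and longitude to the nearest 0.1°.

≈ lat 16.4°S, lon 86.6°E

Write both endpoints as unit vectors p₁, p₂ with components (cos φ cos λ, cos φ sin λ, sin φ).
The central angle between the endpoints is δ = arccos(p₁·p₂) ≈ 1.362 rad (78.0°).
Interpolate at f = 0.39 with slerp weights a = sin((1−f)δ)/sin δ ≈ 0.755, b = sin(fδ)/sin δ ≈ 0.518.
p = a·p₁ + b·p₂ ≈ (0.057, 0.958, -0.282); φ = arcsin(p_z) ≈ -16.39°, λ = atan2(p_y, p_x) ≈ 86.58°.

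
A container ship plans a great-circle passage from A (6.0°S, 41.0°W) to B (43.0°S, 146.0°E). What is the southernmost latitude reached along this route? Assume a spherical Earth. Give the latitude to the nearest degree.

The great circle lies in the plane with unit normal n̂ = (p₁ × p₂)/|p₁ × p₂|.
Here n̂_z ≈ -0.117; the vertex latitude is φ_max = arccos|n̂_z| ≈ 83.3°.
Check via Clairaut: cos φ_max = |cos φ₁| · sin C = cos(6.0°)·sin(173.3°) ≈ 0.117, again giving ≈ 83.3°.

≈ 83°S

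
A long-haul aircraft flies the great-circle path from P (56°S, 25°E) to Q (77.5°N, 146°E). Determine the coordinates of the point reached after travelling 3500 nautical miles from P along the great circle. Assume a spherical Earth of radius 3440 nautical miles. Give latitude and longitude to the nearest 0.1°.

≈ (0.3°N, 43.8°E)

The haversine formula gives a central angle δ ≈ 2.630 rad (150.7°) between the endpoints. The total great-circle distance is δ·R ≈ 2.630 × 3440 ≈ 9045 nmi, so the target fraction is f = 3500/9045 ≈ 0.387.
Interpolate at f ≈ 0.387 with slerp weights a = sin((1−f)δ)/sin δ ≈ 2.039, b = sin(fδ)/sin δ ≈ 1.736.
p = a·p₁ + b·p₂ ≈ (0.722, 0.692, 0.005); φ = arcsin(p_z) ≈ 0.27°, λ = atan2(p_y, p_x) ≈ 43.79°.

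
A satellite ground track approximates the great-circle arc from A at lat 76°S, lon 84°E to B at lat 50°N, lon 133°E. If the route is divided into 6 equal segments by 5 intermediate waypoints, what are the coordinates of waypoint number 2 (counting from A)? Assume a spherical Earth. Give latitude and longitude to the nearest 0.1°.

Write both endpoints as unit vectors p₁, p₂ with components (cos φ cos λ, cos φ sin λ, sin φ).
The central angle between the endpoints is δ = arccos(p₁·p₂) ≈ 2.267 rad (129.9°).
Interpolate at f = 2/6 with slerp weights a = sin((1−f)δ)/sin δ ≈ 1.301, b = sin(fδ)/sin δ ≈ 0.894.
p = a·p₁ + b·p₂ ≈ (-0.359, 0.733, -0.578); φ = arcsin(p_z) ≈ -35.29°, λ = atan2(p_y, p_x) ≈ 116.08°.

≈ lat 35.3°S, lon 116.1°E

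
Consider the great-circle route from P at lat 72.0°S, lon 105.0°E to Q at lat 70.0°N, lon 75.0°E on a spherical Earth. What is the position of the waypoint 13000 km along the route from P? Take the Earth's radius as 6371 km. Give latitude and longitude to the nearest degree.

≈ lat 44°N, lon 84°E

Convert each endpoint to a unit vector on the sphere (x = cos φ cos λ, y = cos φ sin λ, z = sin φ).
The central angle between the endpoints is δ = arccos(p₁·p₂) ≈ 2.502 rad (143.3°). The total great-circle distance is δ·R ≈ 2.502 × 6371 ≈ 15938 km, so the target fraction is f = 13000/15938 ≈ 0.816.
Interpolate at f ≈ 0.816 with slerp weights a = sin((1−f)δ)/sin δ ≈ 0.745, b = sin(fδ)/sin δ ≈ 1.493.
p = a·p₁ + b·p₂ ≈ (0.073, 0.716, 0.694); φ = arcsin(p_z) ≈ 43.99°, λ = atan2(p_y, p_x) ≈ 84.21°.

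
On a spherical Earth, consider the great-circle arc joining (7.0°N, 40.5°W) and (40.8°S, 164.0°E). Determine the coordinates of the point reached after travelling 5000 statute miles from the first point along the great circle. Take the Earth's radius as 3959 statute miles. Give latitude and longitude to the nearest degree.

Write both endpoints as unit vectors p₁, p₂ with components (cos φ cos λ, cos φ sin λ, sin φ).
The central angle between the endpoints is δ = arccos(p₁·p₂) ≈ 2.439 rad (139.8°). The total great-circle distance is δ·R ≈ 2.439 × 3959 ≈ 9657 mi, so the target fraction is f = 5000/9657 ≈ 0.518.
Interpolate at f ≈ 0.518 with slerp weights a = sin((1−f)δ)/sin δ ≈ 1.429, b = sin(fδ)/sin δ ≈ 1.475.
p = a·p₁ + b·p₂ ≈ (0.005, -0.613, -0.790); φ = arcsin(p_z) ≈ -52.16°, λ = atan2(p_y, p_x) ≈ -89.52°.

≈ (52°S, 90°W)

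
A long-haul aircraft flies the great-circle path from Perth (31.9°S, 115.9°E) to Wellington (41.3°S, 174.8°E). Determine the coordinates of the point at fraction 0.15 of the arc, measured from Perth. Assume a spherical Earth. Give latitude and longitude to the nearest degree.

From cos δ = sin φ₁ sin φ₂ + cos φ₁ cos φ₂ cos Δλ, the central angle is δ ≈ 0.825 rad (47.3°).
Interpolate at f = 0.15 with slerp weights a = sin((1−f)δ)/sin δ ≈ 0.878, b = sin(fδ)/sin δ ≈ 0.168.
p = a·p₁ + b·p₂ ≈ (-0.451, 0.682, -0.575); φ = arcsin(p_z) ≈ -35.11°, λ = atan2(p_y, p_x) ≈ 123.49°.

≈ 35°S, 123°E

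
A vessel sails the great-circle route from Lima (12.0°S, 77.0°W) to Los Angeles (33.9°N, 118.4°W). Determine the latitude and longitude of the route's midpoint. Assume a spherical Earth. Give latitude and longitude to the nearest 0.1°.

≈ 11.7°N, 95.9°W

Write both endpoints as unit vectors p₁, p₂ with components (cos φ cos λ, cos φ sin λ, sin φ).
The central angle between the endpoints is δ = arccos(p₁·p₂) ≈ 1.055 rad (60.5°).
Interpolate at f = 1/2 with slerp weights a = sin((1−f)δ)/sin δ ≈ 0.579, b = sin(fδ)/sin δ ≈ 0.579.
p = a·p₁ + b·p₂ ≈ (-0.101, -0.974, 0.202); φ = arcsin(p_z) ≈ 11.68°, λ = atan2(p_y, p_x) ≈ -95.93°.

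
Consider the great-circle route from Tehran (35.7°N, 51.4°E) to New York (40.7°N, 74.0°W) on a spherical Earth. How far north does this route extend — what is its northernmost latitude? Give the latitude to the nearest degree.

The great circle lies in the plane with unit normal n̂ = (p₁ × p₂)/|p₁ × p₂|.
Here n̂_z ≈ -0.502; the vertex latitude is φ_max = arccos|n̂_z| ≈ 59.9°.
Check via Clairaut: cos φ_max = |cos φ₁| · sin C = cos(35.7°)·sin(38.2°) ≈ 0.502, again giving ≈ 59.9°.

≈ 60°N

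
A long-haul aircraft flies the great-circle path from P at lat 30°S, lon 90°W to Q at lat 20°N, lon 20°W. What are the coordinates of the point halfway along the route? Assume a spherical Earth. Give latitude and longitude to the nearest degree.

≈ lat 6°S, lon 53°W

Convert each endpoint to a unit vector on the sphere (x = cos φ cos λ, y = cos φ sin λ, z = sin φ).
The central angle between the endpoints is δ = arccos(p₁·p₂) ≈ 1.463 rad (83.8°).
Interpolate at f = 1/2 with slerp weights a = sin((1−f)δ)/sin δ ≈ 0.672, b = sin(fδ)/sin δ ≈ 0.672.
p = a·p₁ + b·p₂ ≈ (0.593, -0.798, -0.106); φ = arcsin(p_z) ≈ -6.09°, λ = atan2(p_y, p_x) ≈ -53.36°.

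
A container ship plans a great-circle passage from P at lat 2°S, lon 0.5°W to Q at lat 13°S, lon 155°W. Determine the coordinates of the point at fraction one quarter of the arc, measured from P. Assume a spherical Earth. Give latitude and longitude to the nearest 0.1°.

≈ lat 20.2°S, lon 34.3°W

Write both endpoints as unit vectors p₁, p₂ with components (cos φ cos λ, cos φ sin λ, sin φ).
The central angle between the endpoints is δ = arccos(p₁·p₂) ≈ 2.628 rad (150.6°).
Interpolate at f = 1/4 with slerp weights a = sin((1−f)δ)/sin δ ≈ 1.875, b = sin(fδ)/sin δ ≈ 1.244.
p = a·p₁ + b·p₂ ≈ (0.776, -0.528, -0.345); φ = arcsin(p_z) ≈ -20.19°, λ = atan2(p_y, p_x) ≈ -34.26°.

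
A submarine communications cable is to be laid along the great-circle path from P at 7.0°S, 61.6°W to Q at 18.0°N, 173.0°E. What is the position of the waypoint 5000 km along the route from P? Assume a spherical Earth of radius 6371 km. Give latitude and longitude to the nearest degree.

From cos δ = sin φ₁ sin φ₂ + cos φ₁ cos φ₂ cos Δλ, the central angle is δ ≈ 2.195 rad (125.8°). The total great-circle distance is δ·R ≈ 2.195 × 6371 ≈ 13985 km, so the target fraction is f = 5000/13985 ≈ 0.358.
Interpolate at f ≈ 0.358 with slerp weights a = sin((1−f)δ)/sin δ ≈ 1.217, b = sin(fδ)/sin δ ≈ 0.871.
p = a·p₁ + b·p₂ ≈ (-0.248, -0.961, 0.121); φ = arcsin(p_z) ≈ 6.94°, λ = atan2(p_y, p_x) ≈ -104.46°.

≈ 7°N, 104°W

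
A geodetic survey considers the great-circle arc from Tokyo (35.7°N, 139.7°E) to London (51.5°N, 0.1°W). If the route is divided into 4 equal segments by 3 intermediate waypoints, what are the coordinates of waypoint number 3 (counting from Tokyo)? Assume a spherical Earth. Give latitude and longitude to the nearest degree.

≈ 67°N, 30°E

The haversine formula gives a central angle δ ≈ 1.500 rad (86.0°) between the endpoints.
Interpolate at f = 3/4 with slerp weights a = sin((1−f)δ)/sin δ ≈ 0.367, b = sin(fδ)/sin δ ≈ 0.905.
p = a·p₁ + b·p₂ ≈ (0.336, 0.192, 0.922); φ = arcsin(p_z) ≈ 67.25°, λ = atan2(p_y, p_x) ≈ 29.76°.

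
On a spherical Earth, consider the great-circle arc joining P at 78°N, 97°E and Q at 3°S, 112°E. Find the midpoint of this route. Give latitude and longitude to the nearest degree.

Convert each endpoint to a unit vector on the sphere (x = cos φ cos λ, y = cos φ sin λ, z = sin φ).
The central angle between the endpoints is δ = arccos(p₁·p₂) ≈ 1.421 rad (81.4°).
Interpolate at f = 1/2 with slerp weights a = sin((1−f)δ)/sin δ ≈ 0.660, b = sin(fδ)/sin δ ≈ 0.660.
p = a·p₁ + b·p₂ ≈ (-0.263, 0.747, 0.611); φ = arcsin(p_z) ≈ 37.64°, λ = atan2(p_y, p_x) ≈ 109.43°.

≈ 38°N, 109°E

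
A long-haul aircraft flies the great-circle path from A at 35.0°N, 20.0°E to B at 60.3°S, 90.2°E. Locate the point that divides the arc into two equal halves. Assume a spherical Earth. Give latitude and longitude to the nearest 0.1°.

≈ 15.1°S, 45.3°E

Convert each endpoint to a unit vector on the sphere (x = cos φ cos λ, y = cos φ sin λ, z = sin φ).
The central angle between the endpoints is δ = arccos(p₁·p₂) ≈ 1.940 rad (111.1°).
Interpolate at f = 1/2 with slerp weights a = sin((1−f)δ)/sin δ ≈ 0.884, b = sin(fδ)/sin δ ≈ 0.884.
p = a·p₁ + b·p₂ ≈ (0.679, 0.686, -0.261); φ = arcsin(p_z) ≈ -15.13°, λ = atan2(p_y, p_x) ≈ 45.28°.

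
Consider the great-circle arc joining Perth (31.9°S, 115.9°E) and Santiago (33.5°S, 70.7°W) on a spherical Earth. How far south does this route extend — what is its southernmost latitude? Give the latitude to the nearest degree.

The great circle lies in the plane with unit normal n̂ = (p₁ × p₂)/|p₁ × p₂|.
Here n̂_z ≈ +0.089; the vertex latitude is φ_max = arccos|n̂_z| ≈ 84.9°.

≈ 85°S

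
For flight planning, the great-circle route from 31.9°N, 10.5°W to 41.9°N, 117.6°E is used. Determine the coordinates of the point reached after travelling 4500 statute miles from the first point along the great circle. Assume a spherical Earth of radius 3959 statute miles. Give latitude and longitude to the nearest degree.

From cos δ = sin φ₁ sin φ₂ + cos φ₁ cos φ₂ cos Δλ, the central angle is δ ≈ 1.608 rad (92.1°). The total great-circle distance is δ·R ≈ 1.608 × 3959 ≈ 6365 mi, so the target fraction is f = 4500/6365 ≈ 0.707.
Interpolate at f ≈ 0.707 with slerp weights a = sin((1−f)δ)/sin δ ≈ 0.454, b = sin(fδ)/sin δ ≈ 0.908.
p = a·p₁ + b·p₂ ≈ (0.066, 0.529, 0.846); φ = arcsin(p_z) ≈ 57.81°, λ = atan2(p_y, p_x) ≈ 82.87°.

≈ 58°N, 83°E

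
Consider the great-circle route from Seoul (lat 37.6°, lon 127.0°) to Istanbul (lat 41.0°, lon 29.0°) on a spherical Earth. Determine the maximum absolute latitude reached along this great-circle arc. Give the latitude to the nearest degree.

≈ 51°

The great circle lies in the plane with unit normal n̂ = (p₁ × p₂)/|p₁ × p₂|.
Here n̂_z ≈ -0.624; the vertex latitude is φ_max = arccos|n̂_z| ≈ 51.4°.
Check via Clairaut: cos φ_max = |cos φ₁| · sin C = cos(37.6°)·sin(52.0°) ≈ 0.624, again giving ≈ 51.4°.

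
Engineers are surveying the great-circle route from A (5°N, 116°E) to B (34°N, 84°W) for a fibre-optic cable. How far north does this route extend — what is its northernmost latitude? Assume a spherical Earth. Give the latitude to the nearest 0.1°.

The great circle lies in the plane with unit normal n̂ = (p₁ × p₂)/|p₁ × p₂|.
Here n̂_z ≈ +0.412; the vertex latitude is φ_max = arccos|n̂_z| ≈ 65.7°.
Check via Clairaut: cos φ_max = |cos φ₁| · sin C = cos(5.0°)·sin(24.4°) ≈ 0.412, again giving ≈ 65.7°.

≈ 65.7°N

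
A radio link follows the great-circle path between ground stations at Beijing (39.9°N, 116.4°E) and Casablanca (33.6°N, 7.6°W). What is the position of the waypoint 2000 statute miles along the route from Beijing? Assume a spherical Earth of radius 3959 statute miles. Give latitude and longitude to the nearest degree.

≈ 56°N, 80°E

Write both endpoints as unit vectors p₁, p₂ with components (cos φ cos λ, cos φ sin λ, sin φ).
The central angle between the endpoints is δ = arccos(p₁·p₂) ≈ 1.573 rad (90.1°). The total great-circle distance is δ·R ≈ 1.573 × 3959 ≈ 6228 mi, so the target fraction is f = 2000/6228 ≈ 0.321.
Interpolate at f ≈ 0.321 with slerp weights a = sin((1−f)δ)/sin δ ≈ 0.876, b = sin(fδ)/sin δ ≈ 0.484.
p = a·p₁ + b·p₂ ≈ (0.101, 0.549, 0.830); φ = arcsin(p_z) ≈ 56.09°, λ = atan2(p_y, p_x) ≈ 79.60°.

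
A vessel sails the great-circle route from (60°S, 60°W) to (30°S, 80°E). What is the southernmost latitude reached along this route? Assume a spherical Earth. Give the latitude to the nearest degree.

The great circle lies in the plane with unit normal n̂ = (p₁ × p₂)/|p₁ × p₂|.
Here n̂_z ≈ +0.280; the vertex latitude is φ_max = arccos|n̂_z| ≈ 73.8°.
Check via Clairaut: cos φ_max = |cos φ₁| · sin C = cos(60.0°)·sin(146.0°) ≈ 0.280, again giving ≈ 73.8°.

≈ 74°S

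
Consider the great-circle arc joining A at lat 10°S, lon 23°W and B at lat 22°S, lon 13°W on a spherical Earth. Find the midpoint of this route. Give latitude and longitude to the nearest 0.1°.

≈ lat 16.1°S, lon 18.2°W

Convert each endpoint to a unit vector on the sphere (x = cos φ cos λ, y = cos φ sin λ, z = sin φ).
The central angle between the endpoints is δ = arccos(p₁·p₂) ≈ 0.268 rad (15.4°).
Interpolate at f = 1/2 with slerp weights a = sin((1−f)δ)/sin δ ≈ 0.505, b = sin(fδ)/sin δ ≈ 0.505.
p = a·p₁ + b·p₂ ≈ (0.913, -0.299, -0.277); φ = arcsin(p_z) ≈ -16.06°, λ = atan2(p_y, p_x) ≈ -18.15°.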